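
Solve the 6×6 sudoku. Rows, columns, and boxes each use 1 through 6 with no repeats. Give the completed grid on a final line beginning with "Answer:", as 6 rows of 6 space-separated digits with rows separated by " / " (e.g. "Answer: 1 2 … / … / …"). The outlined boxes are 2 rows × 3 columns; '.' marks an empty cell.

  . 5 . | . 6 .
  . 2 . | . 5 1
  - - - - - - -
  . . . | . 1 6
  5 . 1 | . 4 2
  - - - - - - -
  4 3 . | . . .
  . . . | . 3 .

Step 1. [r1c6∈{3,4}] across col 6, 3 lands solely at r1c6. So r1c6=3.
Step 2. [r5c6∈{5}] only 5 remains possible at r5c6, so r5c6=5.
Step 3. [r2c4∈{4}] r2c4 is down to just 4 ⇒ r2c4=4.
Step 4. [r5c4∈{1,2,6}] r5c4 is the only open cell in row 5 admitting 1. So r5c4=1.
Step 5. [r5c3∈{2,6}] in row 5, 6 fits only at r5c3 ⇒ r5c3=6.
Step 6. [r2c3∈{3}] r2c3's peers cover all but 3 ⇒ r2c3=3.
Step 7. [r3c1∈{2,3}] r3c1 is the only open cell in col 1 admitting 3, so r3c1=3.
Step 8. [r6c1∈{1,2}] col 1 places 2 nowhere but r6c1, so r6c1=2.
Step 9. [r3c2∈{4}] r3c2 is down to just 4. So r3c2=4.
Step 10. [r3c4∈{5}] nothing but 5 survives at r3c4, so r3c4=5.
Step 11. [r6c3∈{5}] r6c3's peers cover all but 5 ⇒ r6c3=5.
Step 12. [r6c6∈{4}] r6c6's peers cover all but 4 ⇒ r6c6=4.
Step 13. [r3c3∈{2}] only 2 remains possible at r3c3. So r3c3=2.
Step 14. [r4c2∈{6}] r4c2 has the single candidate 6. So r4c2=6.
Step 15. [r2c1∈{6}] r2c1 is down to just 6, so r2c1=6.
Step 16. [r1c3∈{4}] r1c3 is down to just 4 ⇒ r1c3=4.
Step 17. [r4c4∈{3}] r4c4's peers cover all but 3 ⇒ r4c4=3.
Step 18. [r1c4∈{2}] r1c4 has the single candidate 2 ⇒ r1c4=2.
Step 19. [r6c2∈{1}] r6c2 is down to just 1 ⇒ r6c2=1.
Step 20. [r5c5∈{2}] only 2 remains possible at r5c5, so r5c5=2.
Step 21. [r6c4∈{6}] r6c4 is down to just 6. So r6c4=6.
Step 22. [r1c1∈{1}] nothing but 1 survives at r1c1. So r1c1=1.

Answer: 1 5 4 2 6 3 / 6 2 3 4 5 1 / 3 4 2 5 1 6 / 5 6 1 3 4 2 / 4 3 6 1 2 5 / 2 1 5 6 3 4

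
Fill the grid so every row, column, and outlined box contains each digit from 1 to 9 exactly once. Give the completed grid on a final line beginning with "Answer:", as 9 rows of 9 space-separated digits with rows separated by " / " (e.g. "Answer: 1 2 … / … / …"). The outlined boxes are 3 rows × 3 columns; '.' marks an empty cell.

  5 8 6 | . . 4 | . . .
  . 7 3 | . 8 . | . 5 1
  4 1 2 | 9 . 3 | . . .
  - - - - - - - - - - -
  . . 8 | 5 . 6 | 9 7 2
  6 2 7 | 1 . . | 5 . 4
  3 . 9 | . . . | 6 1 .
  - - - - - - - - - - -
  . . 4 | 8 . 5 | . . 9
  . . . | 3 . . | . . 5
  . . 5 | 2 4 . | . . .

Step 1. [r8c3∈{1}] only 1 remains possible at r8c3, so r8c3=1.
Step 2. [r1c4∈{7}] r1c4's peers cover all but 7, so r1c4=7.
Step 3. [r5c8∈{3,8}] in box 6, 3 fits only at r5c8, so r5c8=3.
Step 4. [r8c8∈{2,4,6,8}] col 8 places 4 nowhere but r8c8. So r8c8=4.
Step 5. [r9c6∈{1,7,9}] r9c6 is the only open cell in col 6 admitting 1 ⇒ r9c6=1.
Step 6. [r6c9∈{8}] nothing but 8 survives at r6c9 ⇒ r6c9=8.
Step 7. [r2c6∈{2}] r2c6 is down to just 2, so r2c6=2.
Step 8. [r7c7∈{1,2,3,7}] in row 7, 1 fits only at r7c7 ⇒ r7c7=1.
Step 9. [r7c2∈{3,6}] in row 7, 3 fits only at r7c2, so r7c2=3.
Step 10. [r2c1∈{9}] only 9 remains possible at r2c1 ⇒ r2c1=9.
Step 11. [r9c2∈{6,9}] 9 has one home in row 9: r9c2, so r9c2=9.
Step 12. [r6c6∈{7}] nothing but 7 survives at r6c6, so r6c6=7.
Step 13. [r1c9∈{3}] nothing but 3 survives at r1c9. So r1c9=3.
Step 14. [r9c7∈{3,7,8}] in row 9, 3 fits only at r9c7. So r9c7=3.
Step 15. [r8c6∈{9}] r8c6's peers cover all but 9. So r8c6=9.
Step 16. [r1c7∈{2}] r1c7's peers cover all but 2. So r1c7=2.
Step 17. [r8c1∈{2,7,8}] 2 has one home in row 8: r8c1 ⇒ r8c1=2.
Step 18. [r8c7∈{7,8}] in row 8, 8 fits only at r8c7 ⇒ r8c7=8.
Step 19. [r9c9∈{6,7}] box 9 places 7 nowhere but r9c9, so r9c9=7.
Step 20. [r8c5∈{6,7}] r8c5 is the only open cell in row 8 admitting 7 ⇒ r8c5=7.
Step 21. [r7c5∈{6}] r7c5 is down to just 6 ⇒ r7c5=6.
Step 22. [r6c4∈{4}] r6c4 has the single candidate 4. So r6c4=4.
Step 23. [r9c8∈{6}] r9c8 has the single candidate 6, so r9c8=6.
Step 24. [r5c6∈{8}] r5c6 has the single candidate 8 ⇒ r5c6=8.
Step 25. [r6c2∈{5}] r6c2 has the single candidate 5, so r6c2=5.
Step 26. [r6c5∈{2}] only 2 remains possible at r6c5. So r6c5=2.
Step 27. [r1c8∈{9}] only 9 remains possible at r1c8. So r1c8=9.
Step 28. [r3c5∈{5}] r3c5 is down to just 5. So r3c5=5.
Step 29. [r2c4∈{6}] r2c4 is down to just 6, so r2c4=6.
Step 30. [r4c2∈{4}] r4c2 is down to just 4. So r4c2=4.
Step 31. [r3c8∈{8}] only 8 remains possible at r3c8. So r3c8=8.
Step 32. [r7c1∈{7}] r7c1's peers cover all but 7 ⇒ r7c1=7.
Step 33. [r4c1∈{1}] nothing but 1 survives at r4c1 ⇒ r4c1=1.
Step 34. [r3c9∈{6}] r3c9's peers cover all but 6 ⇒ r3c9=6.
Step 35. [r3c7∈{7}] r3c7's peers cover all but 7, so r3c7=7.
Step 36. [r4c5∈{3}] r4c5 has the single candidate 3, so r4c5=3.
Step 37. [r7c8∈{2}] r7c8's peers cover all but 2. So r7c8=2.
Step 38. [r2c7∈{4}] r2c7 is down to just 4 ⇒ r2c7=4.
Step 39. [r1c5∈{1}] only 1 remains possible at r1c5, so r1c5=1.
Step 40. [r8c2∈{6}] r8c2 is down to just 6, so r8c2=6.
Step 41. [r5c5∈{9}] r5c5 is down to just 9, so r5c5=9.
Step 42. [r9c1∈{8}] nothing but 8 survives at r9c1 ⇒ r9c1=8.

Answer: 5 8 6 7 1 4 2 9 3 / 9 7 3 6 8 2 4 5 1 / 4 1 2 9 5 3 7 8 6 / 1 4 8 5 3 6 9 7 2 / 6 2 7 1 9 8 5 3 4 / 3 5 9 4 2 7 6 1 8 / 7 3 4 8 6 5 1 2 9 / 2 6 1 3 7 9 8 4 5 / 8 9 5 2 4 1 3 6 7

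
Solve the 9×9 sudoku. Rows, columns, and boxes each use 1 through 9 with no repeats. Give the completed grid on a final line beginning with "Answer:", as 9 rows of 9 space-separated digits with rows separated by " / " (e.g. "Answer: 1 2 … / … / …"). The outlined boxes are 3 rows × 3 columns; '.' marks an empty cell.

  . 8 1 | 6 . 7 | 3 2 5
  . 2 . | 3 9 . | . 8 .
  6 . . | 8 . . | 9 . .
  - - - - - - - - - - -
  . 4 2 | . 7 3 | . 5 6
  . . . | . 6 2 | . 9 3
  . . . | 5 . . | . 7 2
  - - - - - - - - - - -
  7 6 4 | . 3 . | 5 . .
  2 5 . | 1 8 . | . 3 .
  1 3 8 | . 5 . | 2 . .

Step 1. [r7c6∈{9}] nothing but 9 survives at r7c6, so r7c6=9.
Step 2. [r1c5∈{4}] nothing but 4 survives at r1c5 ⇒ r1c5=4.
Step 3. [r4c7∈{1,8}] 1 has one home in row 4: r4c7, so r4c7=1.
Step 4. [r6c6∈{1,4,8}] col 6 places 8 nowhere but r6c6 ⇒ r6c6=8.
Step 5. [r3c2∈{7}] r3c2's peers cover all but 7 ⇒ r3c2=7.
Step 6. [r6c2∈{1,9}] 9 has one home in col 2: r6c2 ⇒ r6c2=9.
Step 7. [r2c3∈{5}] only 5 remains possible at r2c3, so r2c3=5.
Step 8. [r2c7∈{4,6,7}] 6 has one home in row 2: r2c7, so r2c7=6.
Step 9. [r2c9∈{1,4,7}] row 2 places 7 nowhere but r2c9 ⇒ r2c9=7.
Step 10. [r9c8∈{4,6}] 6 has one home in col 8: r9c8. So r9c8=6.
Step 11. [r9c6∈{4}] r9c6 is down to just 4 ⇒ r9c6=4.
Step 12. [r3c8∈{1,4}] r3c8 is the only open cell in col 8 admitting 4, so r3c8=4.
Step 13. [r3c9∈{1}] nothing but 1 survives at r3c9. So r3c9=1.
Step 14. [r8c9∈{4,9}] across col 9, 4 lands solely at r8c9, so r8c9=4.
Step 15. [r5c7∈{4,8}] 8 has one home in col 7: r5c7. So r5c7=8.
Step 16. [r3c3∈{3}] nothing but 3 survives at r3c3. So r3c3=3.
Step 17. [r8c6∈{6}] r8c6 has the single candidate 6 ⇒ r8c6=6.
Step 18. [r6c3∈{6}] r6c3's peers cover all but 6 ⇒ r6c3=6.
Step 19. [r9c4∈{7}] r9c4's peers cover all but 7, so r9c4=7.
Step 20. [r7c9∈{8}] r7c9 has the single candidate 8, so r7c9=8.
Step 21. [r7c8∈{1}] only 1 remains possible at r7c8, so r7c8=1.
Step 22. [r2c6∈{1}] r2c6 has the single candidate 1. So r2c6=1.
Step 23. [r8c3∈{9}] only 9 remains possible at r8c3. So r8c3=9.
Step 24. [r9c9∈{9}] r9c9's peers cover all but 9, so r9c9=9.
Step 25. [r6c7∈{4}] r6c7 is down to just 4. So r6c7=4.
Step 26. [r1c1∈{9}] r1c1 is down to just 9, so r1c1=9.
Step 27. [r3c6∈{5}] r3c6's peers cover all but 5. So r3c6=5.
Step 28. [r4c4∈{9}] only 9 remains possible at r4c4 ⇒ r4c4=9.
Step 29. [r6c5∈{1}] nothing but 1 survives at r6c5. So r6c5=1.
Step 30. [r5c2∈{1}] only 1 remains possible at r5c2. So r5c2=1.
Step 31. [r8c7∈{7}] r8c7's peers cover all but 7. So r8c7=7.
Step 32. [r5c3∈{7}] r5c3 has the single candidate 7, so r5c3=7.
Step 33. [r3c5∈{2}] nothing but 2 survives at r3c5, so r3c5=2.
Step 34. [r5c4∈{4}] only 4 remains possible at r5c4 ⇒ r5c4=4.
Step 35. [r7c4∈{2}] r7c4 has the single candidate 2. So r7c4=2.
Step 36. [r5c1∈{5}] nothing but 5 survives at r5c1, so r5c1=5.
Step 37. [r4c1∈{8}] nothing but 8 survives at r4c1. So r4c1=8.
Step 38. [r6c1∈{3}] r6c1's peers cover all but 3. So r6c1=3.
Step 39. [r2c1∈{4}] r2c1 is down to just 4 ⇒ r2c1=4.

Answer: 9 8 1 6 4 7 3 2 5 / 4 2 5 3 9 1 6 8 7 / 6 7 3 8 2 5 9 4 1 / 8 4 2 9 7 3 1 5 6 / 5 1 7 4 6 2 8 9 3 / 3 9 6 5 1 8 4 7 2 / 7 6 4 2 3 9 5 1 8 / 2 5 9 1 8 6 7 3 4 / 1 3 8 7 5 4 2 6 9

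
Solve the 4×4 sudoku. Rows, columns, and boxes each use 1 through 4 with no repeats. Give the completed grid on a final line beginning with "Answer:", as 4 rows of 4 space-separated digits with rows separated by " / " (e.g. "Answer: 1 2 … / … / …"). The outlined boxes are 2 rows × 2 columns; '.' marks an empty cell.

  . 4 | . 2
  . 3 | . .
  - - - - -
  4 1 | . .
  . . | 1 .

Step 1. [r4c1∈{2,3}] across col 1, 3 lands solely at r4c1, so r4c1=3.
Step 2. [r2c4∈{1,4}] 1 has one home in col 4: r2c4 ⇒ r2c4=1.
Step 3. [r1c3∈{3}] nothing but 3 survives at r1c3, so r1c3=3.
Step 4. [r4c2∈{2}] r4c2 is down to just 2. So r4c2=2.
Step 5. [r3c3∈{2}] nothing but 2 survives at r3c3 ⇒ r3c3=2.
Step 6. [r1c1∈{1}] only 1 remains possible at r1c1 ⇒ r1c1=1.
Step 7. [r2c3∈{4}] only 4 remains possible at r2c3. So r2c3=4.
Step 8. [r2c1∈{2}] only 2 remains possible at r2c1 ⇒ r2c1=2.
Step 9. [r3c4∈{3}] r3c4 has the single candidate 3. So r3c4=3.
Step 10. [r4c4∈{4}] nothing but 4 survives at r4c4, so r4c4=4.

Answer: 1 4 3 2 / 2 3 4 1 / 4 1 2 3 / 3 2 1 4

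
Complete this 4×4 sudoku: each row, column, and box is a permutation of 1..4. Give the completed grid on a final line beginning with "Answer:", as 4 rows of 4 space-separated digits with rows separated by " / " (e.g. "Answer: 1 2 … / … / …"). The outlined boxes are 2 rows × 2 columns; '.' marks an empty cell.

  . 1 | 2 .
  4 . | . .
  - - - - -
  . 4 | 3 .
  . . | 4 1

Step 1. [r1c1∈{3}] r1c1 is down to just 3, so r1c1=3.
Step 2. [r4c1∈{2}] r4c1 is down to just 2. So r4c1=2.
Step 3. [r2c3∈{1}] nothing but 1 survives at r2c3. So r2c3=1.
Step 4. [r3c1∈{1}] only 1 remains possible at r3c1 ⇒ r3c1=1.
Step 5. [r2c2∈{2}] only 2 remains possible at r2c2. So r2c2=2.
Step 6. [r1c4∈{4}] nothing but 4 survives at r1c4. So r1c4=4.
Step 7. [r2c4∈{3}] only 3 remains possible at r2c4. So r2c4=3.
Step 8. [r4c2∈{3}] only 3 remains possible at r4c2. So r4c2=3.
Step 9. [r3c4∈{2}] only 2 remains possible at r3c4 ⇒ r3c4=2.

Answer: 3 1 2 4 / 4 2 1 3 / 1 4 3 2 / 2 3 4 1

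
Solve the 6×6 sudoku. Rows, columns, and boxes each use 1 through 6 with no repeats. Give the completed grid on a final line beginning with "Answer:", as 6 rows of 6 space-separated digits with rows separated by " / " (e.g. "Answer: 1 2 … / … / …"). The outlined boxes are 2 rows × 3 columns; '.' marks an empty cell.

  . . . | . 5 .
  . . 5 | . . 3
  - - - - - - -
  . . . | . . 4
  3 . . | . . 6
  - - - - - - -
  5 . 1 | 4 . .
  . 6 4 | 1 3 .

Step 1. [r4c3∈{2}] r4c3's peers cover all but 2, so r4c3=2.
Step 2. [r2c5∈{1,2,4,6}] col 5 places 4 nowhere but r2c5 ⇒ r2c5=4.
Step 3. [r6c1∈{2}] nothing but 2 survives at r6c1, so r6c1=2.
Step 4. [r1c6∈{1,2}] 1 has one home in col 6: r1c6 ⇒ r1c6=1.
Step 5. [r4c2∈{1,4,5}] in row 4, 4 fits only at r4c2 ⇒ r4c2=4.
Step 6. [r3c4∈{2,3,5}] across row 3, 3 lands solely at r3c4 ⇒ r3c4=3.
Step 7. [r1c3∈{3,6}] r1c3 is the only open cell in col 3 admitting 3. So r1c3=3.
Step 8. [r3c5∈{1,2}] r3c5 is the only open cell in row 3 admitting 2 ⇒ r3c5=2.
Step 9. [r1c2∈{2}] r1c2's peers cover all but 2, so r1c2=2.
Step 10. [r1c4∈{6}] r1c4 has the single candidate 6 ⇒ r1c4=6.
Step 11. [r2c2∈{1}] r2c2's peers cover all but 1 ⇒ r2c2=1.
Step 12. [r2c1∈{6}] only 6 remains possible at r2c1 ⇒ r2c1=6.
Step 13. [r3c2∈{5}] r3c2 is down to just 5. So r3c2=5.
Step 14. [r4c5∈{1}] only 1 remains possible at r4c5. So r4c5=1.
Step 15. [r5c6∈{2}] r5c6's peers cover all but 2, so r5c6=2.
Step 16. [r5c5∈{6}] r5c5's peers cover all but 6. So r5c5=6.
Step 17. [r1c1∈{4}] nothing but 4 survives at r1c1 ⇒ r1c1=4.
Step 18. [r5c2∈{3}] r5c2 is down to just 3, so r5c2=3.
Step 19. [r3c3∈{6}] r3c3 has the single candidate 6 ⇒ r3c3=6.
Step 20. [r6c6∈{5}] nothing but 5 survives at r6c6 ⇒ r6c6=5.
Step 21. [r2c4∈{2}] r2c4 is down to just 2. So r2c4=2.
Step 22. [r4c4∈{5}] only 5 remains possible at r4c4 ⇒ r4c4=5.
Step 23. [r3c1∈{1}] r3c1's peers cover all but 1 ⇒ r3c1=1.

Answer: 4 2 3 6 5 1 / 6 1 5 2 4 3 / 1 5 6 3 2 4 / 3 4 2 5 1 6 / 5 3 1 4 6 2 / 2 6 4 1 3 5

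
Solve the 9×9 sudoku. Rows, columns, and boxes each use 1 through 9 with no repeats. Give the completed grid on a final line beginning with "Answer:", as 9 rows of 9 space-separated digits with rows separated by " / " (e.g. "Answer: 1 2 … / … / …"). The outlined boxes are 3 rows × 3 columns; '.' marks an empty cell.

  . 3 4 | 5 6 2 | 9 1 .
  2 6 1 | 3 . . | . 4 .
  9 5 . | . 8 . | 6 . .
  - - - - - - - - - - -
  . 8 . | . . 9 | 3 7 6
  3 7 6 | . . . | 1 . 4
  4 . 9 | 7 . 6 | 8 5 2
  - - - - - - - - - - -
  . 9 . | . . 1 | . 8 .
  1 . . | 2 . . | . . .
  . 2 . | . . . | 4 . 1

Step 1. [r2c6∈{7}] r2c6 has the single candidate 7 ⇒ r2c6=7.
Step 2. [r8c9∈{3,5,7,9}] in col 9, 9 fits only at r8c9. So r8c9=9.
Step 3. [r3c3∈{7}] r3c3's peers cover all but 7. So r3c3=7.
Step 4. [r4c1∈{5}] r4c1 has the single candidate 5 ⇒ r4c1=5.
Step 5. [r6c5∈{1,3}] 3 has one home in row 6: r6c5, so r6c5=3.
Step 6. [r4c5∈{1,2,4}] 1 has one home in col 5: r4c5 ⇒ r4c5=1.
Step 7. [r2c7∈{5}] r2c7 is down to just 5 ⇒ r2c7=5.
Step 8. [r7c9∈{3,5,7}] in col 9, 5 fits only at r7c9, so r7c9=5.
Step 9. [r9c4∈{6,8,9}] 9 has one home in col 4: r9c4. So r9c4=9.
Step 10. [r8c2∈{4}] nothing but 4 survives at r8c2. So r8c2=4.
Step 11. [r7c3∈{3}] r7c3's peers cover all but 3. So r7c3=3.
Step 12. [r7c4∈{4,6}] in col 4, 6 fits only at r7c4 ⇒ r7c4=6.
Step 13. [r7c1∈{7}] r7c1 has the single candidate 7, so r7c1=7.
Step 14. [r8c8∈{3,6}] row 8 places 6 nowhere but r8c8 ⇒ r8c8=6.
Step 15. [r8c6∈{3,5,8}] 3 has one home in row 8: r8c6, so r8c6=3.
Step 16. [r9c6∈{5,8}] in box 8, 8 fits only at r9c6. So r9c6=8.
Step 17. [r9c5∈{5,7}] r9c5 is the only open cell in row 9 admitting 7 ⇒ r9c5=7.
Step 18. [r8c5∈{5}] only 5 remains possible at r8c5 ⇒ r8c5=5.
Step 19. [r2c9∈{8}] only 8 remains possible at r2c9, so r2c9=8.
Step 20. [r9c8∈{3}] r9c8 has the single candidate 3. So r9c8=3.
Step 21. [r3c6∈{4}] r3c6's peers cover all but 4, so r3c6=4.
Step 22. [r4c4∈{4}] nothing but 4 survives at r4c4 ⇒ r4c4=4.
Step 23. [r5c5∈{2}] r5c5 has the single candidate 2 ⇒ r5c5=2.
Step 24. [r8c3∈{8}] r8c3 is down to just 8 ⇒ r8c3=8.
Step 25. [r7c5∈{4}] r7c5's peers cover all but 4, so r7c5=4.
Step 26. [r7c7∈{2}] r7c7's peers cover all but 2 ⇒ r7c7=2.
Step 27. [r5c4∈{8}] r5c4's peers cover all but 8. So r5c4=8.
Step 28. [r1c9∈{7}] r1c9 has the single candidate 7 ⇒ r1c9=7.
Step 29. [r5c6∈{5}] only 5 remains possible at r5c6 ⇒ r5c6=5.
Step 30. [r5c8∈{9}] nothing but 9 survives at r5c8 ⇒ r5c8=9.
Step 31. [r6c2∈{1}] r6c2's peers cover all but 1 ⇒ r6c2=1.
Step 32. [r9c3∈{5}] r9c3 is down to just 5. So r9c3=5.
Step 33. [r1c1∈{8}] r1c1 is down to just 8 ⇒ r1c1=8.
Step 34. [r4c3∈{2}] r4c3's peers cover all but 2 ⇒ r4c3=2.
Step 35. [r8c7∈{7}] nothing but 7 survives at r8c7 ⇒ r8c7=7.
Step 36. [r3c8∈{2}] r3c8's peers cover all but 2, so r3c8=2.
Step 37. [r3c4∈{1}] r3c4 has the single candidate 1, so r3c4=1.
Step 38. [r2c5∈{9}] only 9 remains possible at r2c5, so r2c5=9.
Step 39. [r3c9∈{3}] r3c9 is down to just 3. So r3c9=3.
Step 40. [r9c1∈{6}] nothing but 6 survives at r9c1, so r9c1=6.

Answer: 8 3 4 5 6 2 9 1 7 / 2 6 1 3 9 7 5 4 8 / 9 5 7 1 8 4 6 2 3 / 5 8 2 4 1 9 3 7 6 / 3 7 6 8 2 5 1 9 4 / 4 1 9 7 3 6 8 5 2 / 7 9 3 6 4 1 2 8 5 / 1 4 8 2 5 3 7 6 9 / 6 2 5 9 7 8 4 3 1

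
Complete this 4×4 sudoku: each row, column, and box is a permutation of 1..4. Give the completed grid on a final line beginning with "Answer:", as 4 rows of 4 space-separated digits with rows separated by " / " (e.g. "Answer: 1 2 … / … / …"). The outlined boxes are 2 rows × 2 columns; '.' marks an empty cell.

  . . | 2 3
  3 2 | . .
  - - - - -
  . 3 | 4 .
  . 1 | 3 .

Step 1. [r4c4∈{2}] r4c4's peers cover all but 2 ⇒ r4c4=2.
Step 2. [r4c1∈{4}] only 4 remains possible at r4c1. So r4c1=4.
Step 3. [r2c3∈{1}] nothing but 1 survives at r2c3, so r2c3=1.
Step 4. [r2c4∈{4}] only 4 remains possible at r2c4. So r2c4=4.
Step 5. [r3c4∈{1}] r3c4 is down to just 1. So r3c4=1.
Step 6. [r1c1∈{1}] r1c1's peers cover all but 1. So r1c1=1.
Step 7. [r1c2∈{4}] r1c2 has the single candidate 4, so r1c2=4.
Step 8. [r3c1∈{2}] r3c1 has the single candidate 2, so r3c1=2.

Answer: 1 4 2 3 / 3 2 1 4 / 2 3 4 1 / 4 1 3 2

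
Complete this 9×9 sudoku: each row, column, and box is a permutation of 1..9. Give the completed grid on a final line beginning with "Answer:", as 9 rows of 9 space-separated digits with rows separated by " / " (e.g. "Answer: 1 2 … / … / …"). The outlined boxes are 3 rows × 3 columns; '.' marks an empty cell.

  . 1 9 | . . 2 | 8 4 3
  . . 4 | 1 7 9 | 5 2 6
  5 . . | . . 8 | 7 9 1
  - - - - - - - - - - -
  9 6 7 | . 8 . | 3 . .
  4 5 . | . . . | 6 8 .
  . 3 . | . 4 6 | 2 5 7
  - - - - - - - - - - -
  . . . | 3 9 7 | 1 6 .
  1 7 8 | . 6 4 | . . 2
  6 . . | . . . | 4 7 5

Step 1. [r5c3∈{1,2}] across box 4, 2 lands solely at r5c3, so r5c3=2.
Step 2. [r9c6∈{1}] r9c6's peers cover all but 1. So r9c6=1.
Step 3. [r3c2∈{2}] r3c2 is down to just 2, so r3c2=2.
Step 4. [r3c3∈{3,6}] in col 3, 6 fits only at r3c3 ⇒ r3c3=6.
Step 5. [r4c4∈{2,5}] in row 4, 2 fits only at r4c4 ⇒ r4c4=2.
Step 6. [r5c5∈{1,3}] 1 has one home in row 5: r5c5. So r5c5=1.
Step 7. [r2c2∈{8}] r2c2 is down to just 8. So r2c2=8.
Step 8. [r6c4∈{9}] r6c4 is down to just 9, so r6c4=9.
Step 9. [r8c4∈{5}] r8c4 is down to just 5 ⇒ r8c4=5.
Step 10. [r6c1∈{8}] r6c1 is down to just 8, so r6c1=8.
Step 11. [r6c3∈{1}] only 1 remains possible at r6c3. So r6c3=1.
Step 12. [r9c5∈{2}] nothing but 2 survives at r9c5 ⇒ r9c5=2.
Step 13. [r1c1∈{7}] nothing but 7 survives at r1c1 ⇒ r1c1=7.
Step 14. [r9c3∈{3}] r9c3's peers cover all but 3 ⇒ r9c3=3.
Step 15. [r5c4∈{7}] r5c4's peers cover all but 7, so r5c4=7.
Step 16. [r9c2∈{9}] r9c2 has the single candidate 9, so r9c2=9.
Step 17. [r1c5∈{5}] r1c5 has the single candidate 5. So r1c5=5.
Step 18. [r3c5∈{3}] nothing but 3 survives at r3c5. So r3c5=3.
Step 19. [r5c6∈{3}] r5c6 is down to just 3, so r5c6=3.
Step 20. [r1c4∈{6}] only 6 remains possible at r1c4, so r1c4=6.
Step 21. [r4c6∈{5}] r4c6 is down to just 5 ⇒ r4c6=5.
Step 22. [r5c9∈{9}] r5c9 is down to just 9. So r5c9=9.
Step 23. [r4c8∈{1}] r4c8's peers cover all but 1. So r4c8=1.
Step 24. [r4c9∈{4}] r4c9's peers cover all but 4 ⇒ r4c9=4.
Step 25. [r3c4∈{4}] nothing but 4 survives at r3c4. So r3c4=4.
Step 26. [r7c3∈{5}] r7c3's peers cover all but 5. So r7c3=5.
Step 27. [r8c8∈{3}] r8c8 has the single candidate 3 ⇒ r8c8=3.
Step 28. [r7c1∈{2}] r7c1's peers cover all but 2. So r7c1=2.
Step 29. [r2c1∈{3}] nothing but 3 survives at r2c1, so r2c1=3.
Step 30. [r7c9∈{8}] r7c9 is down to just 8, so r7c9=8.
Step 31. [r7c2∈{4}] only 4 remains possible at r7c2 ⇒ r7c2=4.
Step 32. [r9c4∈{8}] r9c4 has the single candidate 8. So r9c4=8.
Step 33. [r8c7∈{9}] r8c7 is down to just 9 ⇒ r8c7=9.

Answer: 7 1 9 6 5 2 8 4 3 / 3 8 4 1 7 9 5 2 6 / 5 2 6 4 3 8 7 9 1 / 9 6 7 2 8 5 3 1 4 / 4 5 2 7 1 3 6 8 9 / 8 3 1 9 4 6 2 5 7 / 2 4 5 3 9 7 1 6 8 / 1 7 8 5 6 4 9 3 2 / 6 9 3 8 2 1 4 7 5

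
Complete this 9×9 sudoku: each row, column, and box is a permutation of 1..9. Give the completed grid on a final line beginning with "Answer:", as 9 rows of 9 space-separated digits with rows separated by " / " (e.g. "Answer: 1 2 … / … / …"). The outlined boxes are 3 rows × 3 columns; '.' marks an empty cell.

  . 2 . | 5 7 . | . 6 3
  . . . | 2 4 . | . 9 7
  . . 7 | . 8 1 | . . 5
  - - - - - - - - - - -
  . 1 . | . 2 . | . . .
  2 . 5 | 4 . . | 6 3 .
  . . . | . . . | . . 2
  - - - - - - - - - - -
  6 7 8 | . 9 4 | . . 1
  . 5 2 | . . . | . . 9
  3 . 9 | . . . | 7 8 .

Step 1. [r7c4∈{3}] r7c4 has the single candidate 3. So r7c4=3.
Step 2. [r6c5∈{1,3,5,6}] col 5 places 3 nowhere but r6c5. So r6c5=3.
Step 3. [r5c6∈{7,8,9}] in row 5, 7 fits only at r5c6, so r5c6=7.
Step 4. [r8c8∈{4}] nothing but 4 survives at r8c8. So r8c8=4.
Step 5. [r3c2∈{3,4,6,9}] in row 3, 3 fits only at r3c2, so r3c2=3.
Step 6. [r3c4∈{6,9}] row 3 places 6 nowhere but r3c4, so r3c4=6.
Step 7. [r4c9∈{4,8}] in col 9, 4 fits only at r4c9 ⇒ r4c9=4.
Step 8. [r6c8∈{1,5,7}] across col 8, 1 lands solely at r6c8, so r6c8=1.
Step 9. [r6c1∈{4,7,8,9}] in row 6, 7 fits only at r6c1 ⇒ r6c1=7.
Step 10. [r8c1∈{1}] r8c1's peers cover all but 1, so r8c1=1.
Step 11. [r8c5∈{6}] nothing but 6 survives at r8c5, so r8c5=6.
Step 12. [r5c2∈{8,9}] r5c2 is the only open cell in row 5 admitting 9 ⇒ r5c2=9.
Step 13. [r4c1∈{8}] r4c1's peers cover all but 8. So r4c1=8.
Step 14. [r1c7∈{1,4,8}] r1c7 is the only open cell in row 1 admitting 8 ⇒ r1c7=8.
Step 15. [r4c4∈{9}] r4c4 is down to just 9, so r4c4=9.
Step 16. [r4c7∈{5}] nothing but 5 survives at r4c7 ⇒ r4c7=5.
Step 17. [r6c6∈{5,6,8}] 5 has one home in row 6: r6c6 ⇒ r6c6=5.
Step 18. [r1c3∈{1,4}] in row 1, 1 fits only at r1c3 ⇒ r1c3=1.
Step 19. [r2c3∈{6}] r2c3 is down to just 6, so r2c3=6.
Step 20. [r3c8∈{2}] r3c8 is down to just 2 ⇒ r3c8=2.
Step 21. [r3c1∈{4,9}] in row 3, 9 fits only at r3c1, so r3c1=9.
Step 22. [r5c5∈{1}] only 1 remains possible at r5c5 ⇒ r5c5=1.
Step 23. [r6c4∈{8}] r6c4 is down to just 8 ⇒ r6c4=8.
Step 24. [r6c3∈{4}] nothing but 4 survives at r6c3, so r6c3=4.
Step 25. [r8c4∈{7}] r8c4's peers cover all but 7. So r8c4=7.
Step 26. [r9c9∈{6}] nothing but 6 survives at r9c9. So r9c9=6.
Step 27. [r2c6∈{3}] r2c6 has the single candidate 3, so r2c6=3.
Step 28. [r2c7∈{1}] r2c7's peers cover all but 1, so r2c7=1.
Step 29. [r4c3∈{3}] r4c3's peers cover all but 3 ⇒ r4c3=3.
Step 30. [r9c4∈{1}] nothing but 1 survives at r9c4 ⇒ r9c4=1.
Step 31. [r6c2∈{6}] r6c2 is down to just 6 ⇒ r6c2=6.
Step 32. [r1c6∈{9}] only 9 remains possible at r1c6, so r1c6=9.
Step 33. [r9c2∈{4}] r9c2 is down to just 4. So r9c2=4.
Step 34. [r8c7∈{3}] r8c7's peers cover all but 3. So r8c7=3.
Step 35. [r4c8∈{7}] r4c8 has the single candidate 7, so r4c8=7.
Step 36. [r2c1∈{5}] r2c1 has the single candidate 5. So r2c1=5.
Step 37. [r5c9∈{8}] nothing but 8 survives at r5c9. So r5c9=8.
Step 38. [r2c2∈{8}] nothing but 8 survives at r2c2. So r2c2=8.
Step 39. [r6c7∈{9}] nothing but 9 survives at r6c7, so r6c7=9.
Step 40. [r1c1∈{4}] only 4 remains possible at r1c1 ⇒ r1c1=4.
Step 41. [r8c6∈{8}] only 8 remains possible at r8c6, so r8c6=8.
Step 42. [r4c6∈{6}] only 6 remains possible at r4c6, so r4c6=6.
Step 43. [r9c6∈{2}] r9c6 has the single candidate 2. So r9c6=2.
Step 44. [r3c7∈{4}] r3c7 has the single candidate 4. So r3c7=4.
Step 45. [r9c5∈{5}] r9c5 has the single candidate 5 ⇒ r9c5=5.
Step 46. [r7c7∈{2}] r7c7 is down to just 2. So r7c7=2.
Step 47. [r7c8∈{5}] nothing but 5 survives at r7c8, so r7c8=5.

Answer: 4 2 1 5 7 9 8 6 3 / 5 8 6 2 4 3 1 9 7 / 9 3 7 6 8 1 4 2 5 / 8 1 3 9 2 6 5 7 4 / 2 9 5 4 1 7 6 3 8 / 7 6 4 8 3 5 9 1 2 / 6 7 8 3 9 4 2 5 1 / 1 5 2 7 6 8 3 4 9 / 3 4 9 1 5 2 7 8 6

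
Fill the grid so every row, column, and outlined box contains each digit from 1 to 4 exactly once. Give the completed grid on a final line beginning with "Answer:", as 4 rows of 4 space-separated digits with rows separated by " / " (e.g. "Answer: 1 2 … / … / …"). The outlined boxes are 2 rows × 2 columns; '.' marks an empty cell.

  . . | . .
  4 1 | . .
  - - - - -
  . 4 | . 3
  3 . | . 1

Step 1. [r3c3∈{2}] r3c3 has the single candidate 2, so r3c3=2.
Step 2. [r1c1∈{2}] r1c1 is down to just 2. So r1c1=2.
Step 3. [r1c3∈{1,3,4}] r1c3 is the only open cell in row 1 admitting 1, so r1c3=1.
Step 4. [r3c1∈{1}] r3c1 is down to just 1. So r3c1=1.
Step 5. [r1c4∈{4}] r1c4 is down to just 4, so r1c4=4.
Step 6. [r4c3∈{4}] nothing but 4 survives at r4c3. So r4c3=4.
Step 7. [r1c2∈{3}] r1c2 is down to just 3 ⇒ r1c2=3.
Step 8. [r2c4∈{2}] r2c4 has the single candidate 2 ⇒ r2c4=2.
Step 9. [r4c2∈{2}] nothing but 2 survives at r4c2 ⇒ r4c2=2.
Step 10. [r2c3∈{3}] r2c3 has the single candidate 3, so r2c3=3.

Answer: 2 3 1 4 / 4 1 3 2 / 1 4 2 3 / 3 2 4 1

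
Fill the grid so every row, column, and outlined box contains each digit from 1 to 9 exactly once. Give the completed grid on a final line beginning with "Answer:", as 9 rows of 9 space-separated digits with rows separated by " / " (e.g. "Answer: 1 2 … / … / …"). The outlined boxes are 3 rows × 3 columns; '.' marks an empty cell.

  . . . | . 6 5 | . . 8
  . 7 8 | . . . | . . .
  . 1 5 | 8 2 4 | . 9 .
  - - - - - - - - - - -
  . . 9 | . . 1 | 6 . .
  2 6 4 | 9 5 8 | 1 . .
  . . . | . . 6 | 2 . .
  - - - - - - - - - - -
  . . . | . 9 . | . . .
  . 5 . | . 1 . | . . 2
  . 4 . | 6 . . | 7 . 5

Step 1. [r2c5∈{3}] nothing but 3 survives at r2c5 ⇒ r2c5=3.
Step 2. [r3c9∈{3,6,7}] in row 3, 7 fits only at r3c9 ⇒ r3c9=7.
Step 3. [r9c1∈{1,3,8,9}] in row 9, 9 fits only at r9c1 ⇒ r9c1=9.
Step 4. [r5c9∈{3}] r5c9 has the single candidate 3 ⇒ r5c9=3.
Step 5. [r4c9∈{4}] r4c9 has the single candidate 4. So r4c9=4.
Step 6. [r3c7∈{3}] nothing but 3 survives at r3c7 ⇒ r3c7=3.
Step 7. [r1c7∈{4}] nothing but 4 survives at r1c7. So r1c7=4.
Step 8. [r1c1∈{3}] r1c1's peers cover all but 3, so r1c1=3.
Step 9. [r7c7∈{8}] only 8 remains possible at r7c7, so r7c7=8.
Step 10. [r4c5∈{7}] only 7 remains possible at r4c5, so r4c5=7.
Step 11. [r7c4∈{2,3,4,5,7}] 5 has one home in row 7: r7c4, so r7c4=5.
Step 12. [r7c8∈{1,3,4,6}] r7c8 is the only open cell in row 7 admitting 4 ⇒ r7c8=4.
Step 13. [r2c8∈{1,2,5,6}] r2c8 is the only open cell in row 2 admitting 2, so r2c8=2.
Step 14. [r8c8∈{3,6}] across col 8, 6 lands solely at r8c8, so r8c8=6.
Step 15. [r7c3∈{1,2,3,6,7}] col 3 places 6 nowhere but r7c3, so r7c3=6.
Step 16. [r9c8∈{1,3}] 3 has one home in col 8: r9c8. So r9c8=3.
Step 17. [r8c4∈{3,4,7}] across row 8, 4 lands solely at r8c4 ⇒ r8c4=4.
Step 18. [r8c1∈{7,8}] across row 8, 8 lands solely at r8c1 ⇒ r8c1=8.
Step 19. [r6c4∈{3}] nothing but 3 survives at r6c4 ⇒ r6c4=3.
Step 20. [r9c3∈{1,2}] 1 has one home in row 9: r9c3. So r9c3=1.
Step 21. [r6c3∈{7}] nothing but 7 survives at r6c3, so r6c3=7.
Step 22. [r7c2∈{2,3}] 2 has one home in box 7: r7c2. So r7c2=2.
Step 23. [r8c6∈{3,7}] 7 has one home in row 8: r8c6, so r8c6=7.
Step 24. [r2c4∈{1}] r2c4 is down to just 1, so r2c4=1.
Step 25. [r4c1∈{5}] r4c1's peers cover all but 5 ⇒ r4c1=5.
Step 26. [r6c2∈{8}] r6c2's peers cover all but 8 ⇒ r6c2=8.
Step 27. [r2c9∈{6}] r2c9's peers cover all but 6, so r2c9=6.
Step 28. [r8c7∈{9}] nothing but 9 survives at r8c7, so r8c7=9.
Step 29. [r1c4∈{7}] r1c4 has the single candidate 7. So r1c4=7.
Step 30. [r7c9∈{1}] r7c9 has the single candidate 1, so r7c9=1.
Step 31. [r2c7∈{5}] only 5 remains possible at r2c7. So r2c7=5.
Step 32. [r1c3∈{2}] r1c3 is down to just 2, so r1c3=2.
Step 33. [r4c8∈{8}] r4c8 has the single candidate 8, so r4c8=8.
Step 34. [r6c1∈{1}] r6c1 is down to just 1. So r6c1=1.
Step 35. [r6c8∈{5}] r6c8's peers cover all but 5, so r6c8=5.
Step 36. [r7c1∈{7}] only 7 remains possible at r7c1, so r7c1=7.
Step 37. [r8c3∈{3}] nothing but 3 survives at r8c3 ⇒ r8c3=3.
Step 38. [r2c1∈{4}] nothing but 4 survives at r2c1. So r2c1=4.
Step 39. [r4c4∈{2}] only 2 remains possible at r4c4 ⇒ r4c4=2.
Step 40. [r4c2∈{3}] nothing but 3 survives at r4c2, so r4c2=3.
Step 41. [r9c5∈{8}] r9c5's peers cover all but 8, so r9c5=8.
Step 42. [r3c1∈{6}] nothing but 6 survives at r3c1, so r3c1=6.
Step 43. [r5c8∈{7}] nothing but 7 survives at r5c8. So r5c8=7.
Step 44. [r6c5∈{4}] nothing but 4 survives at r6c5 ⇒ r6c5=4.
Step 45. [r1c8∈{1}] nothing but 1 survives at r1c8 ⇒ r1c8=1.
Step 46. [r2c6∈{9}] only 9 remains possible at r2c6 ⇒ r2c6=9.
Step 47. [r6c9∈{9}] r6c9 is down to just 9. So r6c9=9.
Step 48. [r1c2∈{9}] r1c2 is down to just 9 ⇒ r1c2=9.
Step 49. [r9c6∈{2}] r9c6 has the single candidate 2 ⇒ r9c6=2.
Step 50. [r7c6∈{3}] only 3 remains possible at r7c6. So r7c6=3.

Answer: 3 9 2 7 6 5 4 1 8 / 4 7 8 1 3 9 5 2 6 / 6 1 5 8 2 4 3 9 7 / 5 3 9 2 7 1 6 8 4 / 2 6 4 9 5 8 1 7 3 / 1 8 7 3 4 6 2 5 9 / 7 2 6 5 9 3 8 4 1 / 8 5 3 4 1 7 9 6 2 / 9 4 1 6 8 2 7 3 5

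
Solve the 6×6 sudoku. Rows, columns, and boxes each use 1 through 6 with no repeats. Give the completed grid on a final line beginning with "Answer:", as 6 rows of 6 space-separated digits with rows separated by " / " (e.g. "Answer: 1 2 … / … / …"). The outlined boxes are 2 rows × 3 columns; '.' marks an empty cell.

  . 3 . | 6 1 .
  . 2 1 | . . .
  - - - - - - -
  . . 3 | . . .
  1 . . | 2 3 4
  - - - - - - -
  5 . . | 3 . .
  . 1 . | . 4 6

Step 1. [r2c5∈{5}] r2c5 has the single candidate 5 ⇒ r2c5=5.
Step 2. [r1c1∈{4}] only 4 remains possible at r1c1. So r1c1=4.
Step 3. [r3c2∈{4,5,6}] row 3 places 4 nowhere but r3c2, so r3c2=4.
Step 4. [r5c2∈{6}] r5c2's peers cover all but 6, so r5c2=6.
Step 5. [r5c5∈{2}] nothing but 2 survives at r5c5, so r5c5=2.
Step 6. [r3c1∈{2,6}] row 3 places 2 nowhere but r3c1 ⇒ r3c1=2.
Step 7. [r3c4∈{1,5}] col 4 places 1 nowhere but r3c4, so r3c4=1.
Step 8. [r1c3∈{5}] r1c3's peers cover all but 5 ⇒ r1c3=5.
Step 9. [r5c3∈{4}] nothing but 4 survives at r5c3. So r5c3=4.
Step 10. [r2c6∈{3}] r2c6 is down to just 3. So r2c6=3.
Step 11. [r6c4∈{5}] r6c4's peers cover all but 5 ⇒ r6c4=5.
Step 12. [r1c6∈{2}] r1c6 is down to just 2, so r1c6=2.
Step 13. [r4c3∈{6}] r4c3 is down to just 6 ⇒ r4c3=6.
Step 14. [r6c3∈{2}] r6c3 has the single candidate 2, so r6c3=2.
Step 15. [r6c1∈{3}] only 3 remains possible at r6c1, so r6c1=3.
Step 16. [r2c4∈{4}] nothing but 4 survives at r2c4, so r2c4=4.
Step 17. [r5c6∈{1}] r5c6 has the single candidate 1, so r5c6=1.
Step 18. [r3c5∈{6}] r3c5 is down to just 6 ⇒ r3c5=6.
Step 19. [r3c6∈{5}] r3c6 is down to just 5 ⇒ r3c6=5.
Step 20. [r2c1∈{6}] r2c1 has the single candidate 6 ⇒ r2c1=6.
Step 21. [r4c2∈{5}] nothing but 5 survives at r4c2. So r4c2=5.

Answer: 4 3 5 6 1 2 / 6 2 1 4 5 3 / 2 4 3 1 6 5 / 1 5 6 2 3 4 / 5 6 4 3 2 1 / 3 1 2 5 4 6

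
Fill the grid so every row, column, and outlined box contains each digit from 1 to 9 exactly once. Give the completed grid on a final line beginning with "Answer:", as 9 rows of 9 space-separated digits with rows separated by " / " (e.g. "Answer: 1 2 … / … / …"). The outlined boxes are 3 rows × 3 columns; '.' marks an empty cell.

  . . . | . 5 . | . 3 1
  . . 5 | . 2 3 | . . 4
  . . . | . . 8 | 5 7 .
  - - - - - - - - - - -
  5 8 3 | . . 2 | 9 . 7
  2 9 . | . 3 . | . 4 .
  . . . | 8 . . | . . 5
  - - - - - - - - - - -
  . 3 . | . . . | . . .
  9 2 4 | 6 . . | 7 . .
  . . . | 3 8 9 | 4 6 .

Step 1. [r8c5∈{1}] r8c5's peers cover all but 1, so r8c5=1.
Step 2. [r7c4∈{2,4,5,7}] col 4 places 2 nowhere but r7c4. So r7c4=2.
Step 3. [r4c5∈{4,6}] in row 4, 6 fits only at r4c5, so r4c5=6.
Step 4. [r1c6∈{4,6,7}] col 6 places 6 nowhere but r1c6, so r1c6=6.
Step 5. [r4c8∈{1}] nothing but 1 survives at r4c8. So r4c8=1.
Step 6. [r4c4∈{4}] r4c4's peers cover all but 4, so r4c4=4.
Step 7. [r3c5∈{4,9}] across box 2, 4 lands solely at r3c5, so r3c5=4.
Step 8. [r7c5∈{7}] r7c5 is down to just 7. So r7c5=7.
Step 9. [r7c7∈{1,8}] across col 7, 1 lands solely at r7c7 ⇒ r7c7=1.
Step 10. [r8c6∈{5}] only 5 remains possible at r8c6, so r8c6=5.
Step 11. [r8c8∈{8}] r8c8 is down to just 8. So r8c8=8.
Step 12. [r2c8∈{9}] r2c8 has the single candidate 9. So r2c8=9.
Step 13. [r5c4∈{1,5,7}] 5 has one home in row 5: r5c4. So r5c4=5.
Step 14. [r6c7∈{2,3,6}] across row 6, 3 lands solely at r6c7. So r6c7=3.
Step 15. [r1c7∈{2,8}] r1c7 is the only open cell in col 7 admitting 2. So r1c7=2.
Step 16. [r3c9∈{6}] only 6 remains possible at r3c9. So r3c9=6.
Step 17. [r3c2∈{1}] r3c2 is down to just 1, so r3c2=1.
Step 18. [r3c4∈{9}] r3c4 is down to just 9. So r3c4=9.
Step 19. [r1c4∈{7}] r1c4's peers cover all but 7, so r1c4=7.
Step 20. [r5c7∈{6,8}] col 7 places 6 nowhere but r5c7. So r5c7=6.
Step 21. [r1c2∈{4}] only 4 remains possible at r1c2 ⇒ r1c2=4.
Step 22. [r1c1∈{8}] r1c1 has the single candidate 8 ⇒ r1c1=8.
Step 23. [r6c1∈{1,4,6,7}] across row 6, 4 lands solely at r6c1, so r6c1=4.
Step 24. [r7c1∈{6}] only 6 remains possible at r7c1 ⇒ r7c1=6.
Step 25. [r6c3∈{1,6,7}] 6 has one home in col 3: r6c3, so r6c3=6.
Step 26. [r6c2∈{7}] nothing but 7 survives at r6c2, so r6c2=7.
Step 27. [r5c3∈{1}] r5c3 has the single candidate 1, so r5c3=1.
Step 28. [r9c1∈{1,7}] row 9 places 1 nowhere but r9c1 ⇒ r9c1=1.
Step 29. [r9c9∈{2}] r9c9 has the single candidate 2. So r9c9=2.
Step 30. [r7c6∈{4}] r7c6 has the single candidate 4. So r7c6=4.
Step 31. [r6c8∈{2}] r6c8 is down to just 2, so r6c8=2.
Step 32. [r7c9∈{9}] r7c9 is down to just 9. So r7c9=9.
Step 33. [r5c9∈{8}] r5c9 is down to just 8, so r5c9=8.
Step 34. [r3c3∈{2}] nothing but 2 survives at r3c3, so r3c3=2.
Step 35. [r8c9∈{3}] r8c9's peers cover all but 3, so r8c9=3.
Step 36. [r5c6∈{7}] r5c6's peers cover all but 7 ⇒ r5c6=7.
Step 37. [r3c1∈{3}] r3c1 is down to just 3, so r3c1=3.
Step 38. [r2c4∈{1}] only 1 remains possible at r2c4. So r2c4=1.
Step 39. [r2c7∈{8}] r2c7 is down to just 8, so r2c7=8.
Step 40. [r2c2∈{6}] r2c2's peers cover all but 6. So r2c2=6.
Step 41. [r9c3∈{7}] only 7 remains possible at r9c3, so r9c3=7.
Step 42. [r9c2∈{5}] r9c2 has the single candidate 5, so r9c2=5.
Step 43. [r6c5∈{9}] r6c5 is down to just 9 ⇒ r6c5=9.
Step 44. [r7c8∈{5}] only 5 remains possible at r7c8. So r7c8=5.
Step 45. [r1c3∈{9}] r1c3 is down to just 9 ⇒ r1c3=9.
Step 46. [r2c1∈{7}] r2c1's peers cover all but 7. So r2c1=7.
Step 47. [r7c3∈{8}] only 8 remains possible at r7c3 ⇒ r7c3=8.
Step 48. [r6c6∈{1}] r6c6 is down to just 1, so r6c6=1.

Answer: 8 4 9 7 5 6 2 3 1 / 7 6 5 1 2 3 8 9 4 / 3 1 2 9 4 8 5 7 6 / 5 8 3 4 6 2 9 1 7 / 2 9 1 5 3 7 6 4 8 / 4 7 6 8 9 1 3 2 5 / 6 3 8 2 7 4 1 5 9 / 9 2 4 6 1 5 7 8 3 / 1 5 7 3 8 9 4 6 2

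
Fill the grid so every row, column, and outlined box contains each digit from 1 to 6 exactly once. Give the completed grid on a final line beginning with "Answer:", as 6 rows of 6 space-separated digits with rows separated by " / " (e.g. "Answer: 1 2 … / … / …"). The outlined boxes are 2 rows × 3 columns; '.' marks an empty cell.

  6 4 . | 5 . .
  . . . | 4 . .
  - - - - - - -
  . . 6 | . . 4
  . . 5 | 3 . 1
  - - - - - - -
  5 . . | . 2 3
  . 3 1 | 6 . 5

Step 1. [r4c2∈{2}] only 2 remains possible at r4c2 ⇒ r4c2=2.
Step 2. [r1c5∈{1,3}] across row 1, 1 lands solely at r1c5, so r1c5=1.
Step 3. [r2c5∈{3,6}] 3 has one home in col 5: r2c5 ⇒ r2c5=3.
Step 4. [r2c3∈{2}] r2c3's peers cover all but 2 ⇒ r2c3=2.
Step 5. [r2c1∈{1}] r2c1 is down to just 1 ⇒ r2c1=1.
Step 6. [r6c5∈{4}] nothing but 4 survives at r6c5, so r6c5=4.
Step 7. [r4c1∈{4}] r4c1 is down to just 4 ⇒ r4c1=4.
Step 8. [r2c6∈{6}] r2c6 is down to just 6, so r2c6=6.
Step 9. [r3c1∈{3}] r3c1 has the single candidate 3, so r3c1=3.
Step 10. [r2c2∈{5}] r2c2 has the single candidate 5, so r2c2=5.
Step 11. [r3c2∈{1}] nothing but 1 survives at r3c2 ⇒ r3c2=1.
Step 12. [r5c3∈{4}] only 4 remains possible at r5c3 ⇒ r5c3=4.
Step 13. [r3c5∈{5}] nothing but 5 survives at r3c5. So r3c5=5.
Step 14. [r1c3∈{3}] nothing but 3 survives at r1c3. So r1c3=3.
Step 15. [r5c4∈{1}] only 1 remains possible at r5c4. So r5c4=1.
Step 16. [r4c5∈{6}] r4c5 is down to just 6, so r4c5=6.
Step 17. [r3c4∈{2}] r3c4's peers cover all but 2 ⇒ r3c4=2.
Step 18. [r5c2∈{6}] r5c2's peers cover all but 6. So r5c2=6.
Step 19. [r6c1∈{2}] r6c1's peers cover all but 2 ⇒ r6c1=2.
Step 20. [r1c6∈{2}] nothing but 2 survives at r1c6, so r1c6=2.

Answer: 6 4 3 5 1 2 / 1 5 2 4 3 6 / 3 1 6 2 5 4 / 4 2 5 3 6 1 / 5 6 4 1 2 3 / 2 3 1 6 4 5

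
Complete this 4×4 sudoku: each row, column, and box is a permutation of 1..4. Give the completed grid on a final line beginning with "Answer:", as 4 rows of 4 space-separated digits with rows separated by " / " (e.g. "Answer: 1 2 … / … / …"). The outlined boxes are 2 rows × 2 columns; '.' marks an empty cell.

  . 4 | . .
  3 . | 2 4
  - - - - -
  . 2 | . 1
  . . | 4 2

Step 1. [r1c3∈{1,3}] in col 3, 1 fits only at r1c3. So r1c3=1.
Step 2. [r4c1∈{1}] nothing but 1 survives at r4c1, so r4c1=1.
Step 3. [r3c1∈{4}] only 4 remains possible at r3c1. So r3c1=4.
Step 4. [r3c3∈{3}] only 3 remains possible at r3c3. So r3c3=3.
Step 5. [r1c1∈{2}] r1c1 has the single candidate 2, so r1c1=2.
Step 6. [r1c4∈{3}] r1c4 has the single candidate 3. So r1c4=3.
Step 7. [r4c2∈{3}] only 3 remains possible at r4c2, so r4c2=3.
Step 8. [r2c2∈{1}] nothing but 1 survives at r2c2 ⇒ r2c2=1.

Answer: 2 4 1 3 / 3 1 2 4 / 4 2 3 1 / 1 3 4 2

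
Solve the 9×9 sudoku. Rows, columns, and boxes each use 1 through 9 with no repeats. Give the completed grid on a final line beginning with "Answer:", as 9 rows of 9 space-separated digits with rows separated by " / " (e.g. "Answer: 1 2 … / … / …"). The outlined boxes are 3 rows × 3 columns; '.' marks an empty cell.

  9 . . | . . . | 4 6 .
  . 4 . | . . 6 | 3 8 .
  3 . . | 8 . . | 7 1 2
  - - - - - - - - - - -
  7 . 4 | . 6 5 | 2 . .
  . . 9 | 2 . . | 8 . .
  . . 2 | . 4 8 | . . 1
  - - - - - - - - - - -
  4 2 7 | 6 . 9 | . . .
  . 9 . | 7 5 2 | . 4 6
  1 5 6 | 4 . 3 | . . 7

Step 1. [r2c5∈{1,2,7,9}] in row 2, 7 fits only at r2c5 ⇒ r2c5=7.
Step 2. [r1c6∈{1}] nothing but 1 survives at r1c6. So r1c6=1.
Step 3. [r1c9∈{5}] r1c9's peers cover all but 5 ⇒ r1c9=5.
Step 4. [r6c7∈{5,6,9}] r6c7 is the only open cell in col 7 admitting 6. So r6c7=6.
Step 5. [r6c8∈{3,5,7,9}] in row 6, 7 fits only at r6c8 ⇒ r6c8=7.
Step 6. [r4c4∈{1,3,9}] across col 4, 1 lands solely at r4c4, so r4c4=1.
Step 7. [r5c5∈{3}] r5c5 is down to just 3 ⇒ r5c5=3.
Step 8. [r2c4∈{5,9}] across col 4, 5 lands solely at r2c4 ⇒ r2c4=5.
Step 9. [r1c3∈{8}] r1c3's peers cover all but 8. So r1c3=8.
Step 10. [r7c7∈{1,5}] r7c7 is the only open cell in col 7 admitting 5. So r7c7=5.
Step 11. [r7c9∈{3,8}] across col 9, 8 lands solely at r7c9 ⇒ r7c9=8.
Step 12. [r4c9∈{3,9}] across col 9, 3 lands solely at r4c9 ⇒ r4c9=3.
Step 13. [r5c1∈{5,6}] r5c1 is the only open cell in col 1 admitting 6 ⇒ r5c1=6.
Step 14. [r4c8∈{9}] r4c8 has the single candidate 9, so r4c8=9.
Step 15. [r5c9∈{4}] nothing but 4 survives at r5c9 ⇒ r5c9=4.
Step 16. [r6c1∈{5}] r6c1 is down to just 5. So r6c1=5.
Step 17. [r5c6∈{7}] r5c6's peers cover all but 7. So r5c6=7.
Step 18. [r5c8∈{5}] r5c8 is down to just 5, so r5c8=5.
Step 19. [r9c7∈{9}] r9c7 is down to just 9, so r9c7=9.
Step 20. [r1c4∈{3}] nothing but 3 survives at r1c4 ⇒ r1c4=3.
Step 21. [r6c4∈{9}] r6c4 is down to just 9, so r6c4=9.
Step 22. [r1c2∈{7}] r1c2's peers cover all but 7. So r1c2=7.
Step 23. [r7c5∈{1}] nothing but 1 survives at r7c5, so r7c5=1.
Step 24. [r2c3∈{1}] r2c3 is down to just 1. So r2c3=1.
Step 25. [r9c8∈{2}] nothing but 2 survives at r9c8, so r9c8=2.
Step 26. [r8c1∈{8}] r8c1 is down to just 8. So r8c1=8.
Step 27. [r4c2∈{8}] r4c2 has the single candidate 8 ⇒ r4c2=8.
Step 28. [r6c2∈{3}] r6c2 is down to just 3 ⇒ r6c2=3.
Step 29. [r3c2∈{6}] only 6 remains possible at r3c2 ⇒ r3c2=6.
Step 30. [r5c2∈{1}] only 1 remains possible at r5c2. So r5c2=1.
Step 31. [r1c5∈{2}] r1c5 is down to just 2, so r1c5=2.
Step 32. [r3c6∈{4}] r3c6 is down to just 4 ⇒ r3c6=4.
Step 33. [r3c3∈{5}] r3c3 has the single candidate 5, so r3c3=5.
Step 34. [r2c9∈{9}] nothing but 9 survives at r2c9. So r2c9=9.
Step 35. [r2c1∈{2}] r2c1 is down to just 2. So r2c1=2.
Step 36. [r8c7∈{1}] nothing but 1 survives at r8c7 ⇒ r8c7=1.
Step 37. [r9c5∈{8}] r9c5 is down to just 8. So r9c5=8.
Step 38. [r8c3∈{3}] r8c3's peers cover all but 3 ⇒ r8c3=3.
Step 39. [r7c8∈{3}] r7c8 is down to just 3, so r7c8=3.
Step 40. [r3c5∈{9}] only 9 remains possible at r3c5. So r3c5=9.

Answer: 9 7 8 3 2 1 4 6 5 / 2 4 1 5 7 6 3 8 9 / 3 6 5 8 9 4 7 1 2 / 7 8 4 1 6 5 2 9 3 / 6 1 9 2 3 7 8 5 4 / 5 3 2 9 4 8 6 7 1 / 4 2 7 6 1 9 5 3 8 / 8 9 3 7 5 2 1 4 6 / 1 5 6 4 8 3 9 2 7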